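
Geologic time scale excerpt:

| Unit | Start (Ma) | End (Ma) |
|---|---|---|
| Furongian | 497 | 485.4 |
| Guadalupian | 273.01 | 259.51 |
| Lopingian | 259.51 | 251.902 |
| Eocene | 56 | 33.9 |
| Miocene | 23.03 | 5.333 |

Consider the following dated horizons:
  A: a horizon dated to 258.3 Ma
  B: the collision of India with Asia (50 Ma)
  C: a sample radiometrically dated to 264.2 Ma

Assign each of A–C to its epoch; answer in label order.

A: 258.3 Ma lies in 259.51–251.902 Ma, so Lopingian.
B: 50 Ma lies in 56–33.9 Ma, so Eocene.
C: 264.2 Ma lies in 273.01–259.51 Ma, so Guadalupian.

A — Lopingian; B — Eocene; C — Guadalupian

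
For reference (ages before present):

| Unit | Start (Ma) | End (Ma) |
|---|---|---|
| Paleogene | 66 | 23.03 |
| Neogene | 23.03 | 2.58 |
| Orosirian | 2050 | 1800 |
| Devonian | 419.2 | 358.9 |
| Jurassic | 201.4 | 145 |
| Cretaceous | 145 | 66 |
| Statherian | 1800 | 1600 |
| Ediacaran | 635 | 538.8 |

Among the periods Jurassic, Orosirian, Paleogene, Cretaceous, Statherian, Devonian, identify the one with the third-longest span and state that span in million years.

Start − end for each: Jurassic 201.4 − 145 = 56.4; Orosirian 2050 − 1800 = 250; Paleogene 66 − 23.03 = 42.97; Cretaceous 145 − 66 = 79; Statherian 1800 − 1600 = 200; Devonian 419.2 − 358.9 = 60.3.
Ranking these from longest: Orosirian > Statherian > Cretaceous > Devonian > Jurassic > Paleogene.
Position 3 in that ranking is Cretaceous, which lasted 79 Myr.

Cretaceous, 79 million years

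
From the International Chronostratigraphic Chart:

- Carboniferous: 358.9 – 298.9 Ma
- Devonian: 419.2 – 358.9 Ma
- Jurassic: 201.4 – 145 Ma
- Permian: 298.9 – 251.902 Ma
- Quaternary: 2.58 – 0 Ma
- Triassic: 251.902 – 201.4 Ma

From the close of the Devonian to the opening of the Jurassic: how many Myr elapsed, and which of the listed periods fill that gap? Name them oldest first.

End of Devonian = 358.9 Ma; start of Jurassic = 201.4 Ma.
Gap = 358.9 − 201.4 = 157.5 Myr.
Periods wholly inside 358.9–201.4 Ma: Carboniferous (358.9–298.9), Permian (298.9–251.902), Triassic (251.902–201.4).

157.5 million years; Carboniferous, Permian, Triassic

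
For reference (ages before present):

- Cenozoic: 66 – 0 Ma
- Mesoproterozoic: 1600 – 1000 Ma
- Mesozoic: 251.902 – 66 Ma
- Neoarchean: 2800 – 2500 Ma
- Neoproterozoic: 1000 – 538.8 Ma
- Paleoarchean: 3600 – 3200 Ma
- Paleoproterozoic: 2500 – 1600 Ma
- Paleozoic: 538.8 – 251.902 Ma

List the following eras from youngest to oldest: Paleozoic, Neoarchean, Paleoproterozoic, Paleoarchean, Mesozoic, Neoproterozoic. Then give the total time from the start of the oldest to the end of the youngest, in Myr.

From the excerpt: Paleozoic 538.8–251.902; Neoarchean 2800–2500; Paleoproterozoic 2500–1600; Paleoarchean 3600–3200; Mesozoic 251.902–66; Neoproterozoic 1000–538.8 (Ma).
Larger Ma is earlier, so the oldest is Paleoarchean and the youngest is Mesozoic; youngest to oldest: Mesozoic, Paleozoic, Neoproterozoic, Paleoproterozoic, Neoarchean, Paleoarchean.
Oldest start 3600 minus youngest end 66 gives 3534 Myr overall.

Mesozoic → Paleozoic → Neoproterozoic → Paleoproterozoic → Neoarchean → Paleoarchean; total span 3534 Myr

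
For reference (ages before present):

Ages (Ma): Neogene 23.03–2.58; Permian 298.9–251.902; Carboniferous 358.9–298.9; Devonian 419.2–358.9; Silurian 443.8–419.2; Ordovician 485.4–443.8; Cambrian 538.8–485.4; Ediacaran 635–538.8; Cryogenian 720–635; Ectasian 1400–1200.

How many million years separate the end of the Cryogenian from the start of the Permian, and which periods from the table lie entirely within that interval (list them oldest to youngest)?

End of Cryogenian = 635 Ma; start of Permian = 298.9 Ma.
Gap = 635 − 298.9 = 336.1 Myr.
Periods wholly inside 635–298.9 Ma: Ediacaran (635–538.8), Cambrian (538.8–485.4), Ordovician (485.4–443.8), Silurian (443.8–419.2), Devonian (419.2–358.9), Carboniferous (358.9–298.9).

336.1 million years; Ediacaran, Cambrian, Ordovician, Silurian, Devonian, Carboniferous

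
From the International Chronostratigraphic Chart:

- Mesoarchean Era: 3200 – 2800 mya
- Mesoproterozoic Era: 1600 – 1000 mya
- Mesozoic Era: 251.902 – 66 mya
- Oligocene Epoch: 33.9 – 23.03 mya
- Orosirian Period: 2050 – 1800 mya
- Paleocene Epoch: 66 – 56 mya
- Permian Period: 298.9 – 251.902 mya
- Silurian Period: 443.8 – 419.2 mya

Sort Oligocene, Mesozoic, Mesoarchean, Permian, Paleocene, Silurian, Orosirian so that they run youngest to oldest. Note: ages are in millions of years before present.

Oligocene, Paleocene, Mesozoic, Permian, Silurian, Orosirian, Mesoarchean

Sorting by start age (ascending Ma, since larger Ma = older): Oligocene began 33.9, Paleocene began 66, Mesozoic began 251.902, Permian began 298.9, Silurian began 443.8, Orosirian began 2050, Mesoarchean began 3200.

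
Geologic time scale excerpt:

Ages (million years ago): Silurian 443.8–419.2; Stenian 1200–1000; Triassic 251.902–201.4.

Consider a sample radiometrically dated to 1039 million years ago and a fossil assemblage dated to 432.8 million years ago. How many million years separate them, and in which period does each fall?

606.2 million years apart; the first in the Stenian, the second in the Silurian

Elapsed time: 1039 − 432.8 = 606.2 Myr.
1039 Ma lies within 1200–1000 Ma: Stenian.
432.8 Ma lies within 443.8–419.2 Ma: Silurian.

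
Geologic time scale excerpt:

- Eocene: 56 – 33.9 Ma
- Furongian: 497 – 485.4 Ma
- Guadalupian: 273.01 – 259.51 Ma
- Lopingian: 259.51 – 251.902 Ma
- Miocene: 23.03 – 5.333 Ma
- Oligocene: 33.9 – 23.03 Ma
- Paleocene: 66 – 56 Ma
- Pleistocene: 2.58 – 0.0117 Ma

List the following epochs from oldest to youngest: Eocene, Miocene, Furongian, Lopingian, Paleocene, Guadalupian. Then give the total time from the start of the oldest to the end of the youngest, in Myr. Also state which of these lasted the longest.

Start ages (Ma): Furongian 497, Guadalupian 273.01, Lopingian 259.51, Paleocene 66, Eocene 56, Miocene 23.03.
Ordered oldest to youngest: Furongian, Guadalupian, Lopingian, Paleocene, Eocene, Miocene.
Span = 497 − 5.333 = 491.667 Myr.
Durations: Furongian 11.6, Guadalupian 13.5, Miocene 17.697, Lopingian 7.608, Eocene 22.1, Paleocene 10 → longest is Eocene (22.1 Myr).

Furongian, Guadalupian, Lopingian, Paleocene, Eocene, Miocene; total span 491.667 Myr; longest is Eocene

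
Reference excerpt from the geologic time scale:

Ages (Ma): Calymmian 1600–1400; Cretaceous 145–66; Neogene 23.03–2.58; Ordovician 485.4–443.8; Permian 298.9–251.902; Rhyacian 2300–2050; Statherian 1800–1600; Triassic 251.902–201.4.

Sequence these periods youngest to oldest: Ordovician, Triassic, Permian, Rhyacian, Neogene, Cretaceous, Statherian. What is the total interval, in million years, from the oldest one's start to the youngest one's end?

Start ages (Ma): Rhyacian 2300, Statherian 1800, Ordovician 485.4, Permian 298.9, Triassic 251.902, Cretaceous 145, Neogene 23.03.
Ordered youngest to oldest: Neogene, Cretaceous, Triassic, Permian, Ordovician, Statherian, Rhyacian.
Span = 2300 − 2.58 = 2297.42 Myr.

Neogene, Cretaceous, Triassic, Permian, Ordovician, Statherian, Rhyacian; total span 2297.42 Myr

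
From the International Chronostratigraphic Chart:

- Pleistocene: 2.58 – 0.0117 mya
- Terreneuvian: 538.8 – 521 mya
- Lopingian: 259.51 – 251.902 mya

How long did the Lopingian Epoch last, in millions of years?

259.51 − 251.902 = 7.608 million years.

7.608 million years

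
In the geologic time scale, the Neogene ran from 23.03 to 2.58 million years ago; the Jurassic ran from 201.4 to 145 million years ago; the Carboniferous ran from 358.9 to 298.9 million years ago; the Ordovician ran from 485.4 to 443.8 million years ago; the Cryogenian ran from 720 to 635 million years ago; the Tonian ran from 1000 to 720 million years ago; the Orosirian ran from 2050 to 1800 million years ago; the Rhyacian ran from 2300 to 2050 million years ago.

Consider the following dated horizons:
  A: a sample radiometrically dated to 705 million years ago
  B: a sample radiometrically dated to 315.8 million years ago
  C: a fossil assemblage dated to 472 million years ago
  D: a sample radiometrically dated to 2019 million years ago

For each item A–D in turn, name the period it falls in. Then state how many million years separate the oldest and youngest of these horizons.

A — Cryogenian; B — Carboniferous; C — Ordovician; D — Orosirian; span 1703.2 million years

Match each age against the start–end ranges in the excerpt: A = 705 Ma → Cryogenian (720–635); B = 315.8 Ma → Carboniferous (358.9–298.9); C = 472 Ma → Ordovician (485.4–443.8); D = 2019 Ma → Orosirian (2050–1800).
The largest age is 2019 Ma and the smallest is 315.8 Ma; their difference is 1703.2 Myr.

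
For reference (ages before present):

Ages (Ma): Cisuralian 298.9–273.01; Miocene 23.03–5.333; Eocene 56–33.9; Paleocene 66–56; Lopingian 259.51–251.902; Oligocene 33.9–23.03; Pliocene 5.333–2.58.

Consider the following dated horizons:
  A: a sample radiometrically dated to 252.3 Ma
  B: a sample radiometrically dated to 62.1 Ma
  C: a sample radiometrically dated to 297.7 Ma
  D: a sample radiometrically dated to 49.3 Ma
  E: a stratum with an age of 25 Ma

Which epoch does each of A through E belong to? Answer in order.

A — Lopingian; B — Paleocene; C — Cisuralian; D — Eocene; E — Oligocene

A: 252.3 Ma lies in 259.51–251.902 Ma, so Lopingian.
B: 62.1 Ma lies in 66–56 Ma, so Paleocene.
C: 297.7 Ma lies in 298.9–273.01 Ma, so Cisuralian.
D: 49.3 Ma lies in 56–33.9 Ma, so Eocene.
E: 25 Ma lies in 33.9–23.03 Ma, so Oligocene.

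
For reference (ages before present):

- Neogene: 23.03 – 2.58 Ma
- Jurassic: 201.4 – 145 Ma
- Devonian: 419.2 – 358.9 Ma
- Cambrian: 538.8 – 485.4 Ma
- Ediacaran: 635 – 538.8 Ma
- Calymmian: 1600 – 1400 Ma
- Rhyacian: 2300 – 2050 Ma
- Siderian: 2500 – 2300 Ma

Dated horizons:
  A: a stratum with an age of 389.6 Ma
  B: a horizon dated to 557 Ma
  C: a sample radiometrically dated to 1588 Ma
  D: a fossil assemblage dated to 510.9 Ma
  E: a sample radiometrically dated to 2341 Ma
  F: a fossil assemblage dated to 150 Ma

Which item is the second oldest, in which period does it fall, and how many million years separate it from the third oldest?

C, in the Calymmian; 1031 million years to B

Sorted oldest-first by Ma: E (2341), C (1588), B (557), D (510.9), A (389.6), F (150).
The second oldest is C at 1588 Ma, which lies in 1600–1400 Ma: the Calymmian.
The third oldest is B at 557 Ma; separation = |1588 − 557| = 1031 Myr.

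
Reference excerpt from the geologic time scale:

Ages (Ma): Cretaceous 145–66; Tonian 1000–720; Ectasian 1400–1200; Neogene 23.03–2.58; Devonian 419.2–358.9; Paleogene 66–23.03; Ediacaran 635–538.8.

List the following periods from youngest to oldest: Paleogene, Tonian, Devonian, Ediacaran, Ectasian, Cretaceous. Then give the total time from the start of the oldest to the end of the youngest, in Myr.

Start ages (Ma): Ectasian 1400, Tonian 1000, Ediacaran 635, Devonian 419.2, Cretaceous 145, Paleogene 66.
Ordered youngest to oldest: Paleogene, Cretaceous, Devonian, Ediacaran, Tonian, Ectasian.
Span = 1400 − 23.03 = 1376.97 Myr.

Paleogene, Cretaceous, Devonian, Ediacaran, Tonian, Ectasian; total span 1376.97 Myr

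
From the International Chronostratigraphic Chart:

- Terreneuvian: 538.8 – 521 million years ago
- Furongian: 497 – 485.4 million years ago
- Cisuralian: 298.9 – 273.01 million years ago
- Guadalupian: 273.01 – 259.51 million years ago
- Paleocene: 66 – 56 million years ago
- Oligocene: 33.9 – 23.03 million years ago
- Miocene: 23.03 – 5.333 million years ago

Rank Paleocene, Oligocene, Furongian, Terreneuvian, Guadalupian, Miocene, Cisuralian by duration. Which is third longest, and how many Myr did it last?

Miocene, 17.697 million years

Start − end for each: Paleocene 66 − 56 = 10; Oligocene 33.9 − 23.03 = 10.87; Furongian 497 − 485.4 = 11.6; Terreneuvian 538.8 − 521 = 17.8; Guadalupian 273.01 − 259.51 = 13.5; Miocene 23.03 − 5.333 = 17.697; Cisuralian 298.9 − 273.01 = 25.89.
Ranking these from longest: Cisuralian > Terreneuvian > Miocene > Guadalupian > Furongian > Oligocene > Paleocene.
Position 3 in that ranking is Miocene, which lasted 17.697 Myr.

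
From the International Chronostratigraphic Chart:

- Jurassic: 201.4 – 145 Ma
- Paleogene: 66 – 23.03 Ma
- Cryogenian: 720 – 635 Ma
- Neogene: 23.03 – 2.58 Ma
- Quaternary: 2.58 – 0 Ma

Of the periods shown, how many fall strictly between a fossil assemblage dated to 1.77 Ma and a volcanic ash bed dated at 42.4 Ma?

1

The older date is 42.4 Ma and the younger is 1.77 Ma.
Periods with start < 42.4 and end > 1.77 Ma: Neogene (23.03–2.58).
That is 1 complete period.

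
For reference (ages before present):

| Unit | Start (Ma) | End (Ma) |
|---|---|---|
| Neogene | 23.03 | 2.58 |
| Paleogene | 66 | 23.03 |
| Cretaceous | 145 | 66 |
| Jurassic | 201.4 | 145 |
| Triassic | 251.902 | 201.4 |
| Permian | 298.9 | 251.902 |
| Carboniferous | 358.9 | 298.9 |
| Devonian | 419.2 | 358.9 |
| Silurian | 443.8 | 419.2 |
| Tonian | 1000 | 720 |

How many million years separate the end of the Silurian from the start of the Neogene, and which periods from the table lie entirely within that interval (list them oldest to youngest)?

396.17 million years; Devonian, Carboniferous, Permian, Triassic, Jurassic, Cretaceous, Paleogene

The Silurian closes at 419.2 Ma and the Neogene opens at 23.03 Ma, so the interval is 419.2 − 23.03 = 396.17 Myr.
A period fits inside if it starts at or after 419.2 Ma and ends at or before 23.03 Ma; oldest first that gives Devonian, Carboniferous, Permian, Triassic, Jurassic, Cretaceous, Paleogene.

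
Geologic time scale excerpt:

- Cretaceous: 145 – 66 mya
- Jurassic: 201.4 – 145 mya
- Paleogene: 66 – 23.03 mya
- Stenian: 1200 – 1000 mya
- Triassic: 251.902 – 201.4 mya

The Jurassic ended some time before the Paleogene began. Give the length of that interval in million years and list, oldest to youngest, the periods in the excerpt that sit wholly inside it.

End of Jurassic = 145 Ma; start of Paleogene = 66 Ma.
Gap = 145 − 66 = 79 Myr.
Periods wholly inside 145–66 Ma: Cretaceous (145–66).

79 million years; Cretaceous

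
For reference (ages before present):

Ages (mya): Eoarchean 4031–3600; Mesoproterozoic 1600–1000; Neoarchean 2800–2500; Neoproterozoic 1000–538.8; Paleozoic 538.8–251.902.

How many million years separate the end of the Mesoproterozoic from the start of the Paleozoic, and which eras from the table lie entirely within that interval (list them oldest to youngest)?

The Mesoproterozoic closes at 1000 Ma and the Paleozoic opens at 538.8 Ma, so the interval is 1000 − 538.8 = 461.2 Myr.
An era fits inside if it starts at or after 1000 Ma and ends at or before 538.8 Ma; oldest first that gives Neoproterozoic.

461.2 million years; Neoproterozoic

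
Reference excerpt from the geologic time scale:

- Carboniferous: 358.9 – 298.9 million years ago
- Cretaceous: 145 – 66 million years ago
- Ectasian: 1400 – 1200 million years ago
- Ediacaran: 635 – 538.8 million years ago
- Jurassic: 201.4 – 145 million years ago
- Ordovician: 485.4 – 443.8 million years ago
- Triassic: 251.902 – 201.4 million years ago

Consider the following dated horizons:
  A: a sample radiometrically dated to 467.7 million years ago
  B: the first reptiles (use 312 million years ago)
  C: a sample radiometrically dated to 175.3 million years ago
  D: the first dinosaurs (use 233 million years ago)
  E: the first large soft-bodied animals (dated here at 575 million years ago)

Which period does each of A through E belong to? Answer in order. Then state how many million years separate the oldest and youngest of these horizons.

A — Ordovician; B — Carboniferous; C — Jurassic; D — Triassic; E — Ediacaran; span 399.7 million years

Match each age against the start–end ranges in the excerpt: A = 467.7 Ma → Ordovician (485.4–443.8); B = 312 Ma → Carboniferous (358.9–298.9); C = 175.3 Ma → Jurassic (201.4–145); D = 233 Ma → Triassic (251.902–201.4); E = 575 Ma → Ediacaran (635–538.8).
The largest age is 575 Ma and the smallest is 175.3 Ma; their difference is 399.7 Myr.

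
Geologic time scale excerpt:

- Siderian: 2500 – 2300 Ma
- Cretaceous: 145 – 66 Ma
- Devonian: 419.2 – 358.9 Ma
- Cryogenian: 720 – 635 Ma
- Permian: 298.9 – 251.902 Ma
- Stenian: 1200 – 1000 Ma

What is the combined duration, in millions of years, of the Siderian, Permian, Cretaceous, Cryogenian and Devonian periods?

Duration is start − end for each: (2500 − 2300) + (298.9 − 251.902) + (145 − 66) + (720 − 635) + (419.2 − 358.9).
That is 200 + 46.998 + 79 + 85 + 60.3, which totals 471.298 million years.

471.298 million years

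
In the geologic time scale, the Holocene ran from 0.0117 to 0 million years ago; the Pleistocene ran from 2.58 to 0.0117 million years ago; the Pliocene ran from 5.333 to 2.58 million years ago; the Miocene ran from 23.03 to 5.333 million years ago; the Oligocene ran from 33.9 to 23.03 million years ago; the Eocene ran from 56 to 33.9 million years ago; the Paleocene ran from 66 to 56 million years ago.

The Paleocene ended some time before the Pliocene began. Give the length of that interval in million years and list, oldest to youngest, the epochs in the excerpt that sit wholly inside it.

50.667 million years; Eocene, Oligocene, Miocene

End of Paleocene = 56 Ma; start of Pliocene = 5.333 Ma.
Gap = 56 − 5.333 = 50.667 Myr.
Epochs wholly inside 56–5.333 Ma: Eocene (56–33.9), Oligocene (33.9–23.03), Miocene (23.03–5.333).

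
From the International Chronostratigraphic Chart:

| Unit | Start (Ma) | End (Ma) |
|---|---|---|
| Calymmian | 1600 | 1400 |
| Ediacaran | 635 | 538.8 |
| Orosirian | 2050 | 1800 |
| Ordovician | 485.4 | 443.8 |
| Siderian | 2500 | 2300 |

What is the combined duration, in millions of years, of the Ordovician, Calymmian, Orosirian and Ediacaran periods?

Each duration: Ordovician = 41.6; Calymmian = 200; Orosirian = 250; Ediacaran = 96.2.
Sum: 41.6 + 200 + 250 + 96.2 = 587.8 Myr.

587.8 million years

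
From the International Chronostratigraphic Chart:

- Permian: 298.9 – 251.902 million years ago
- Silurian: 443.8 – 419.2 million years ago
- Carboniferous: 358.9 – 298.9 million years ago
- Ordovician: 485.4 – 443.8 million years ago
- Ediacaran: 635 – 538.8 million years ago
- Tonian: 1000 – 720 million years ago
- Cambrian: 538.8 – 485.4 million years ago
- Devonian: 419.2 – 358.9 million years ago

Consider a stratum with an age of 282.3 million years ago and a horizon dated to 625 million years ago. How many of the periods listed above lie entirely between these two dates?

The older date is 625 Ma and the younger is 282.3 Ma.
Periods with start < 625 and end > 282.3 Ma: Cambrian (538.8–485.4), Ordovician (485.4–443.8), Silurian (443.8–419.2), Devonian (419.2–358.9), Carboniferous (358.9–298.9).
That is 5 complete periods.

5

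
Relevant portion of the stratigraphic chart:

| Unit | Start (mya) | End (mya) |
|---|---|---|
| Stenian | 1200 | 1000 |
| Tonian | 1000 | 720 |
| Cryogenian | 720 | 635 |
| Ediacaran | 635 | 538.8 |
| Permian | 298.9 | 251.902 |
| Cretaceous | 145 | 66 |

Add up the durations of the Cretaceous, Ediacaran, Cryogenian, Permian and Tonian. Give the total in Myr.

Duration is start − end for each: (145 − 66) + (635 − 538.8) + (720 − 635) + (298.9 − 251.902) + (1000 − 720).
That is 79 + 96.2 + 85 + 46.998 + 280, which totals 587.198 million years.

587.198 million years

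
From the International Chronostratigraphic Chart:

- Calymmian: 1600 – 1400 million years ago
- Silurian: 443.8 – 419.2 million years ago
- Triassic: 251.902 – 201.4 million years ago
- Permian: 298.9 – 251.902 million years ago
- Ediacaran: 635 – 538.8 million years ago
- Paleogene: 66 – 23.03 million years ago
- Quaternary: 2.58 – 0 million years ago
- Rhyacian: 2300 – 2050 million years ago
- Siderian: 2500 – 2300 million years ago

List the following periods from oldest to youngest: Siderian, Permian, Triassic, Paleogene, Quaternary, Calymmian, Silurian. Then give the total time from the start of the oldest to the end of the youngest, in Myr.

Siderian → Calymmian → Silurian → Permian → Triassic → Paleogene → Quaternary; total span 2500 Myr

Start ages (Ma): Siderian 2500, Calymmian 1600, Silurian 443.8, Permian 298.9, Triassic 251.902, Paleogene 66, Quaternary 2.58.
Ordered oldest to youngest: Siderian, Calymmian, Silurian, Permian, Triassic, Paleogene, Quaternary.
Span = 2500 − 0 = 2500 Myr.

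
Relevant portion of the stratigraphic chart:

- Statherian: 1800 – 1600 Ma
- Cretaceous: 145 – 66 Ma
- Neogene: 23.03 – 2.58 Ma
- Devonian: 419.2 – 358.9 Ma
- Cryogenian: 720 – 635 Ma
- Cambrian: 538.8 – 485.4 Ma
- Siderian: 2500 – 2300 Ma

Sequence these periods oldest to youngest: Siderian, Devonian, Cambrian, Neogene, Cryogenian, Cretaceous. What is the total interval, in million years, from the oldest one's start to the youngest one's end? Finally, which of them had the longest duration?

From the excerpt: Siderian 2500–2300; Devonian 419.2–358.9; Cambrian 538.8–485.4; Neogene 23.03–2.58; Cryogenian 720–635; Cretaceous 145–66 (Ma).
Larger Ma is earlier, so the oldest is Siderian and the youngest is Neogene; oldest to youngest: Siderian, Cryogenian, Cambrian, Devonian, Cretaceous, Neogene.
Oldest start 2500 minus youngest end 2.58 gives 2497.42 Myr overall.
Individual lengths (start − end): Cambrian 53.4; Siderian 200; Cryogenian 85; Neogene 20.45; Devonian 60.3; Cretaceous 79. The largest is Siderian at 200 Myr.

Siderian, Cryogenian, Cambrian, Devonian, Cretaceous, Neogene; total span 2497.42 Myr; longest is Siderian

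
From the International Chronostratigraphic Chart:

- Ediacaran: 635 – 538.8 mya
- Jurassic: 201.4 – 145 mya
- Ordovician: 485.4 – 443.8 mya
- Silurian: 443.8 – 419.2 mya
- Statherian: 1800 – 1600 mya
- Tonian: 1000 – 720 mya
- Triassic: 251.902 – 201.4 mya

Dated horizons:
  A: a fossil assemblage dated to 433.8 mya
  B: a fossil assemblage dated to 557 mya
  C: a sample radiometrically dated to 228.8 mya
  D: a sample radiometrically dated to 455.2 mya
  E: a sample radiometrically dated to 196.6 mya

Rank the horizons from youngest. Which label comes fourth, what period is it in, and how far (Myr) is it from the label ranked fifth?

D, in the Ordovician; 101.8 million years to B

Smaller Ma means younger, so youngest first: E 196.6 < C 228.8 < A 433.8 < D 455.2 < B 557.
Counting 4 along gives D (455.2 Ma); the excerpt puts that inside the Ordovician, 485.4–443.8 Ma.
Next in line is B (557 Ma), and 557 − 455.2 = 101.8 Myr.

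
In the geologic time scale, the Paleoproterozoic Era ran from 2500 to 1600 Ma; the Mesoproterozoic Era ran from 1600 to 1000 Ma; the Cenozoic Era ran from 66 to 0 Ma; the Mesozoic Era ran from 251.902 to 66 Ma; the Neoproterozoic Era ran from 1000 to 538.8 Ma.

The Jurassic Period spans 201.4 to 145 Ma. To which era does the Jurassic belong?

Mesozoic

The Jurassic (201.4–145 Ma) lies entirely within 251.902–66 Ma, the Mesozoic Era.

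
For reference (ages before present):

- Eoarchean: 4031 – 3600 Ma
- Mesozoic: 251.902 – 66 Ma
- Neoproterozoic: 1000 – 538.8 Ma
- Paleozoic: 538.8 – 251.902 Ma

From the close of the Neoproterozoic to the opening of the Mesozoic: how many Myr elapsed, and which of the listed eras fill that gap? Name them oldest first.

The Neoproterozoic closes at 538.8 Ma and the Mesozoic opens at 251.902 Ma, so the interval is 538.8 − 251.902 = 286.898 Myr.
An era fits inside if it starts at or after 538.8 Ma and ends at or before 251.902 Ma; oldest first that gives Paleozoic.

286.898 million years; Paleozoic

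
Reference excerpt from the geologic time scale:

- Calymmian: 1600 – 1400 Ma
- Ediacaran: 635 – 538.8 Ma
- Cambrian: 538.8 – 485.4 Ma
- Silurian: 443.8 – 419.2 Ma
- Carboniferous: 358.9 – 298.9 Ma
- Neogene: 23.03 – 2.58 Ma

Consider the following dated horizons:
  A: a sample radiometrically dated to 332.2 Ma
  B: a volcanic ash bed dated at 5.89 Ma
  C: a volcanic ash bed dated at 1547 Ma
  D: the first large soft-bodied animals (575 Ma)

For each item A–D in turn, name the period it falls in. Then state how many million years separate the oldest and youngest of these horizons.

A — Carboniferous; B — Neogene; C — Calymmian; D — Ediacaran; span 1541.11 million years

A: 332.2 Ma lies in 358.9–298.9 Ma, so Carboniferous.
B: 5.89 Ma lies in 23.03–2.58 Ma, so Neogene.
C: 1547 Ma lies in 1600–1400 Ma, so Calymmian.
D: 575 Ma lies in 635–538.8 Ma, so Ediacaran.
Oldest = 1547 Ma, youngest = 5.89 Ma → span 1541.11 Myr.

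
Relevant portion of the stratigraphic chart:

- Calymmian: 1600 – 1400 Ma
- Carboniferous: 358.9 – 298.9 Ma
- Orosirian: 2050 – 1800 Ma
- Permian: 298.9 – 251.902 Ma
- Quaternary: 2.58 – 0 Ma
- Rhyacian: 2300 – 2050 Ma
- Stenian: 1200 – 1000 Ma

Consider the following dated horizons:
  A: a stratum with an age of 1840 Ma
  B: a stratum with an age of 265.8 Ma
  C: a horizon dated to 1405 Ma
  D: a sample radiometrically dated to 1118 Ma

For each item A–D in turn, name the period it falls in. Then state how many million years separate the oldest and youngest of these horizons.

A — Orosirian; B — Permian; C — Calymmian; D — Stenian; span 1574.2 million years

A: 1840 Ma lies in 2050–1800 Ma, so Orosirian.
B: 265.8 Ma lies in 298.9–251.902 Ma, so Permian.
C: 1405 Ma lies in 1600–1400 Ma, so Calymmian.
D: 1118 Ma lies in 1200–1000 Ma, so Stenian.
Oldest = 1840 Ma, youngest = 265.8 Ma → span 1574.2 Myr.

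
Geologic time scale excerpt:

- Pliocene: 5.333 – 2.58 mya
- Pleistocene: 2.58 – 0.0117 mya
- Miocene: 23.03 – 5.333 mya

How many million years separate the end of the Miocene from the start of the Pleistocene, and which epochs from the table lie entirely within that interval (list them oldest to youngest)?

End of Miocene = 5.333 Ma; start of Pleistocene = 2.58 Ma.
Gap = 5.333 − 2.58 = 2.753 Myr.
Epochs wholly inside 5.333–2.58 Ma: Pliocene (5.333–2.58).

2.753 million years; Pliocene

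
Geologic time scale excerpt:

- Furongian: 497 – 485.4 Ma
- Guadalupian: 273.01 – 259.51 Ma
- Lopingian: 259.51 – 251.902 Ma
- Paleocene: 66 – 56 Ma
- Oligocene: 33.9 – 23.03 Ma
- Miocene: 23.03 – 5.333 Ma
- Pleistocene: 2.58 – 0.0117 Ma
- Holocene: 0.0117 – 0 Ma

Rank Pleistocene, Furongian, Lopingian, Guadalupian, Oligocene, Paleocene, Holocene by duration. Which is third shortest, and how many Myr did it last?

Start − end for each: Pleistocene 2.58 − 0.0117 = 2.5683; Furongian 497 − 485.4 = 11.6; Lopingian 259.51 − 251.902 = 7.608; Guadalupian 273.01 − 259.51 = 13.5; Oligocene 33.9 − 23.03 = 10.87; Paleocene 66 − 56 = 10; Holocene 0.0117 − 0 = 0.0117.
Ranking these from shortest: Holocene < Pleistocene < Lopingian < Paleocene < Oligocene < Furongian < Guadalupian.
Position 3 in that ranking is Lopingian, which lasted 7.608 Myr.

Lopingian, 7.608 million years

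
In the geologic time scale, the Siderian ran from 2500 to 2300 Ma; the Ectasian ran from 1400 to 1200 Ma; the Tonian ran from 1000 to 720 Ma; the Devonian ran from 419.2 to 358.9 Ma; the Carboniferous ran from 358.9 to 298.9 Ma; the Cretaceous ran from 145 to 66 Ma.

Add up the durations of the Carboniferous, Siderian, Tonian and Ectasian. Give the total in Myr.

Each duration: Carboniferous = 60; Siderian = 200; Tonian = 280; Ectasian = 200.
Sum: 60 + 200 + 280 + 200 = 740 Myr.

740 million years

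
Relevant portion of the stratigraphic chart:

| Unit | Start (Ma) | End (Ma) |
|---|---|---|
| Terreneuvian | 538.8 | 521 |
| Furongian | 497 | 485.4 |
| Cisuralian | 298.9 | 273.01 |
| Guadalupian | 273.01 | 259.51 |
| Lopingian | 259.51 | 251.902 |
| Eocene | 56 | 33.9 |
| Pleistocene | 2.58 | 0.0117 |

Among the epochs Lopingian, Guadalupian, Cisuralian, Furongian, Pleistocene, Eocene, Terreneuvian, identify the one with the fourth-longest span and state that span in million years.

Guadalupian, 13.5 million years

Durations: Lopingian 7.608; Guadalupian 13.5; Cisuralian 25.89; Furongian 11.6; Pleistocene 2.5683; Eocene 22.1; Terreneuvian 17.8 Myr.
Sorted longest-first: Cisuralian (25.89), Eocene (22.1), Terreneuvian (17.8), Guadalupian (13.5), Furongian (11.6), Lopingian (7.608), Pleistocene (2.5683).
The fourth longest is Guadalupian at 13.5 Myr.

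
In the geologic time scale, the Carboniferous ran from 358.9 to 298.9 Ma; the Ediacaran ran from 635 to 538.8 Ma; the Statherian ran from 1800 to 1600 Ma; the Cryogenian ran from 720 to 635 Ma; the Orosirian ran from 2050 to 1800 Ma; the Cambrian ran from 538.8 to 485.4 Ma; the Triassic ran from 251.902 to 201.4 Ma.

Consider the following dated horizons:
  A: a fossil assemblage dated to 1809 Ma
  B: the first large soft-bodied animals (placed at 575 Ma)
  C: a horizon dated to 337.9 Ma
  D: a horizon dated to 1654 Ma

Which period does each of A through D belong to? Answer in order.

A — Orosirian; B — Ediacaran; C — Carboniferous; D — Statherian

A: 1809 Ma lies in 2050–1800 Ma, so Orosirian.
B: 575 Ma lies in 635–538.8 Ma, so Ediacaran.
C: 337.9 Ma lies in 358.9–298.9 Ma, so Carboniferous.
D: 1654 Ma lies in 1800–1600 Ma, so Statherian.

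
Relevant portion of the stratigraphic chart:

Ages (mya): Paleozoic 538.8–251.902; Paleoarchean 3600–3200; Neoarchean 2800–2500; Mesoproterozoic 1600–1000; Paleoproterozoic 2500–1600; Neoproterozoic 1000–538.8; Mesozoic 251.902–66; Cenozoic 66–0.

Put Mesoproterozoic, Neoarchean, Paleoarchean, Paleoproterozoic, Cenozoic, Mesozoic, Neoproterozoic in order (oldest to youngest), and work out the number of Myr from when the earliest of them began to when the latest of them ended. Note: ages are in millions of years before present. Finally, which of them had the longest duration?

Paleoarchean, Neoarchean, Paleoproterozoic, Mesoproterozoic, Neoproterozoic, Mesozoic, Cenozoic; total span 3600 Myr; longest is Paleoproterozoic

From the excerpt: Mesoproterozoic 1600–1000; Neoarchean 2800–2500; Paleoarchean 3600–3200; Paleoproterozoic 2500–1600; Cenozoic 66–0; Mesozoic 251.902–66; Neoproterozoic 1000–538.8 (Ma).
Larger Ma is earlier, so the oldest is Paleoarchean and the youngest is Cenozoic; oldest to youngest: Paleoarchean, Neoarchean, Paleoproterozoic, Mesoproterozoic, Neoproterozoic, Mesozoic, Cenozoic.
Oldest start 3600 minus youngest end 0 gives 3600 Myr overall.
Individual lengths (start − end): Mesoproterozoic 600; Paleoarchean 400; Cenozoic 66; Neoproterozoic 461.2; Paleoproterozoic 900; Neoarchean 300; Mesozoic 185.902. The largest is Paleoproterozoic at 900 Myr.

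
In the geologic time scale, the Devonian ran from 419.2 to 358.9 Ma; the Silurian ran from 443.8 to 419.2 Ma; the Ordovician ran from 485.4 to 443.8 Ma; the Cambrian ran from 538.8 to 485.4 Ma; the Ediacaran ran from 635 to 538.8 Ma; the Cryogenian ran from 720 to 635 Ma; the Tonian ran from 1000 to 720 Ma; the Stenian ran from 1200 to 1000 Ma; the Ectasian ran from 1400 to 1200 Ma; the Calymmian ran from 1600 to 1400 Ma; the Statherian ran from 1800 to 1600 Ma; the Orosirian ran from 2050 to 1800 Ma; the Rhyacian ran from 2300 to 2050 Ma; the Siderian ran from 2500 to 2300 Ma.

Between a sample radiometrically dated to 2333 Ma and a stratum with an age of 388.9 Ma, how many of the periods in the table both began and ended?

12

The older date is 2333 Ma and the younger is 388.9 Ma.
Periods with start < 2333 and end > 388.9 Ma: Rhyacian (2300–2050), Orosirian (2050–1800), Statherian (1800–1600), Calymmian (1600–1400), Ectasian (1400–1200), Stenian (1200–1000), Tonian (1000–720), Cryogenian (720–635), Ediacaran (635–538.8), Cambrian (538.8–485.4), Ordovician (485.4–443.8), Silurian (443.8–419.2).
That is 12 complete periods.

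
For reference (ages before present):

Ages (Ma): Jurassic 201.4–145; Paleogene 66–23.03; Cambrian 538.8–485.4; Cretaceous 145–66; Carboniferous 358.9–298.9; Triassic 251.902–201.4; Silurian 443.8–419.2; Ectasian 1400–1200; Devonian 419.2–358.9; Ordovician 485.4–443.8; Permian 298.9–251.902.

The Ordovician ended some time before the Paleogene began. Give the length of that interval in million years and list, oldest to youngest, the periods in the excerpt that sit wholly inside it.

End of Ordovician = 443.8 Ma; start of Paleogene = 66 Ma.
Gap = 443.8 − 66 = 377.8 Myr.
Periods wholly inside 443.8–66 Ma: Silurian (443.8–419.2), Devonian (419.2–358.9), Carboniferous (358.9–298.9), Permian (298.9–251.902), Triassic (251.902–201.4), Jurassic (201.4–145), Cretaceous (145–66).

377.8 million years; Silurian, Devonian, Carboniferous, Permian, Triassic, Jurassic, Cretaceous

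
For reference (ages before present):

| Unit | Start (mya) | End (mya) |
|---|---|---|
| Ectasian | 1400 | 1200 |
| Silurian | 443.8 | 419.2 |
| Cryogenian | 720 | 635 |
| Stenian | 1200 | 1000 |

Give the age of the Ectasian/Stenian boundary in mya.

1200 mya

The Ectasian ends and the Stenian begins at 1200 mya.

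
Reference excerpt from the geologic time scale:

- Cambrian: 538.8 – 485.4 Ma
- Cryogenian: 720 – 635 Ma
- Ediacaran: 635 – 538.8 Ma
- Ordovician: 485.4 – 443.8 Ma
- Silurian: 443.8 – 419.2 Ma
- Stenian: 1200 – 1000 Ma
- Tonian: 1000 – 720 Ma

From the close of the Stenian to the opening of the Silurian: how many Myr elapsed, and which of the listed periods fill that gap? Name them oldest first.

End of Stenian = 1000 Ma; start of Silurian = 443.8 Ma.
Gap = 1000 − 443.8 = 556.2 Myr.
Periods wholly inside 1000–443.8 Ma: Tonian (1000–720), Cryogenian (720–635), Ediacaran (635–538.8), Cambrian (538.8–485.4), Ordovician (485.4–443.8).

556.2 million years; Tonian, Cryogenian, Ediacaran, Cambrian, Ordovician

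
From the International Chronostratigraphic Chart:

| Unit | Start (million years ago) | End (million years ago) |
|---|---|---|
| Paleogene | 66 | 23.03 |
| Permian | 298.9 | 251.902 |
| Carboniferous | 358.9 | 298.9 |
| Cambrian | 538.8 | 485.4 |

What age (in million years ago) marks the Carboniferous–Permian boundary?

The Carboniferous ends and the Permian begins at 298.9 million years ago.

298.9 million years ago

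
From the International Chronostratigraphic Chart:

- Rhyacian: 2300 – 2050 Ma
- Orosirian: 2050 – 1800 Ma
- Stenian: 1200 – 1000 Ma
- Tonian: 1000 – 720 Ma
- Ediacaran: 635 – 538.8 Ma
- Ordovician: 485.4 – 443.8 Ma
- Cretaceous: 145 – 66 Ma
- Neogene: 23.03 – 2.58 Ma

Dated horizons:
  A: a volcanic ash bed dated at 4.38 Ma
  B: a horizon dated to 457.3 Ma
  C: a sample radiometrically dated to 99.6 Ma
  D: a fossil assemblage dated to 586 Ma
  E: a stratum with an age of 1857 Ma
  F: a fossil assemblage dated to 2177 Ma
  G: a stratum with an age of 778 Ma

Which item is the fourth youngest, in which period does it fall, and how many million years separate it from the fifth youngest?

D, in the Ediacaran; 192 million years to G

Smaller Ma means younger, so youngest first: A 4.38 < C 99.6 < B 457.3 < D 586 < G 778 < E 1857 < F 2177.
Counting 4 along gives D (586 Ma); the excerpt puts that inside the Ediacaran, 635–538.8 Ma.
Next in line is G (778 Ma), and 778 − 586 = 192 Myr.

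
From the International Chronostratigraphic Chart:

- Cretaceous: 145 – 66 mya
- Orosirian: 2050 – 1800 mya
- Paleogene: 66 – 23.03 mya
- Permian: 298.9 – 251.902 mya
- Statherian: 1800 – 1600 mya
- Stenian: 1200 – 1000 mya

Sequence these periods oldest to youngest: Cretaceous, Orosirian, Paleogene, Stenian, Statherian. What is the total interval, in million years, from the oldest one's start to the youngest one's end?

Orosirian, Statherian, Stenian, Cretaceous, Paleogene; total span 2026.97 Myr

Start ages (Ma): Orosirian 2050, Statherian 1800, Stenian 1200, Cretaceous 145, Paleogene 66.
Ordered oldest to youngest: Orosirian, Statherian, Stenian, Cretaceous, Paleogene.
Span = 2050 − 23.03 = 2026.97 Myr.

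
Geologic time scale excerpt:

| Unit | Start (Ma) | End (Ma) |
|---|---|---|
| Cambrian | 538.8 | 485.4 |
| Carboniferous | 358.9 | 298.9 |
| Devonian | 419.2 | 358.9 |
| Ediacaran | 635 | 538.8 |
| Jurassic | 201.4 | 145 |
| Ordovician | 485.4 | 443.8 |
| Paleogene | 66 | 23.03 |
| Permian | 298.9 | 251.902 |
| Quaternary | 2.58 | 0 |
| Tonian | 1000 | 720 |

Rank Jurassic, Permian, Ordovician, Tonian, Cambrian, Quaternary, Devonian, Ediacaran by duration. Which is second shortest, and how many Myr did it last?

Start − end for each: Jurassic 201.4 − 145 = 56.4; Permian 298.9 − 251.902 = 46.998; Ordovician 485.4 − 443.8 = 41.6; Tonian 1000 − 720 = 280; Cambrian 538.8 − 485.4 = 53.4; Quaternary 2.58 − 0 = 2.58; Devonian 419.2 − 358.9 = 60.3; Ediacaran 635 − 538.8 = 96.2.
Ranking these from shortest: Quaternary < Ordovician < Permian < Cambrian < Jurassic < Devonian < Ediacaran < Tonian.
Position 2 in that ranking is Ordovician, which lasted 41.6 Myr.

Ordovician, 41.6 million years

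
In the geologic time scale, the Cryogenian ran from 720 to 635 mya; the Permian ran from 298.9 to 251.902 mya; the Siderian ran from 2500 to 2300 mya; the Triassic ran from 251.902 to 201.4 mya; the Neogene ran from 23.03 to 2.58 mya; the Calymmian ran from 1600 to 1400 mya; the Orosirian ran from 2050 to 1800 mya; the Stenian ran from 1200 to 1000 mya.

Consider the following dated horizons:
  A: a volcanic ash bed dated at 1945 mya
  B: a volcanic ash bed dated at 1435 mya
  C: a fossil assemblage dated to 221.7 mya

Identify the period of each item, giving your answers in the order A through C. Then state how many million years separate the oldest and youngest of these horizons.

A — Orosirian; B — Calymmian; C — Triassic; span 1723.3 million years

A: 1945 Ma lies in 2050–1800 Ma, so Orosirian.
B: 1435 Ma lies in 1600–1400 Ma, so Calymmian.
C: 221.7 Ma lies in 251.902–201.4 Ma, so Triassic.
Oldest = 1945 Ma, youngest = 221.7 Ma → span 1723.3 Myr.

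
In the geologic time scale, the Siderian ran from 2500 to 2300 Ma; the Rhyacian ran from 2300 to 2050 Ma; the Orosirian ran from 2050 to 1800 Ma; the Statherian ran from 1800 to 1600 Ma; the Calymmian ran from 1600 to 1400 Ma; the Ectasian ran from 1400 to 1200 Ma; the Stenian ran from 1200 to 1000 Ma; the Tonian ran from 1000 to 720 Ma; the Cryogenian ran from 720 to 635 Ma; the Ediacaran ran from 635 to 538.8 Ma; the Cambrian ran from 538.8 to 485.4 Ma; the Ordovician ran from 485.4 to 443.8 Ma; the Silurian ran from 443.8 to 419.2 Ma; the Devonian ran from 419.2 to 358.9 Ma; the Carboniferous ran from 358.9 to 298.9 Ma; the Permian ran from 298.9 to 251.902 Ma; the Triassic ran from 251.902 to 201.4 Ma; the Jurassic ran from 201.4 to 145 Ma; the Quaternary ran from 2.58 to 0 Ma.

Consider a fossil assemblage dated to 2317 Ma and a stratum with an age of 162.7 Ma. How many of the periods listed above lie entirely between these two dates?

16

The older date is 2317 Ma and the younger is 162.7 Ma.
Periods with start < 2317 and end > 162.7 Ma: Rhyacian (2300–2050), Orosirian (2050–1800), Statherian (1800–1600), Calymmian (1600–1400), Ectasian (1400–1200), Stenian (1200–1000), Tonian (1000–720), Cryogenian (720–635), Ediacaran (635–538.8), Cambrian (538.8–485.4), Ordovician (485.4–443.8), Silurian (443.8–419.2), Devonian (419.2–358.9), Carboniferous (358.9–298.9), Permian (298.9–251.902), Triassic (251.902–201.4).
That is 16 complete periods.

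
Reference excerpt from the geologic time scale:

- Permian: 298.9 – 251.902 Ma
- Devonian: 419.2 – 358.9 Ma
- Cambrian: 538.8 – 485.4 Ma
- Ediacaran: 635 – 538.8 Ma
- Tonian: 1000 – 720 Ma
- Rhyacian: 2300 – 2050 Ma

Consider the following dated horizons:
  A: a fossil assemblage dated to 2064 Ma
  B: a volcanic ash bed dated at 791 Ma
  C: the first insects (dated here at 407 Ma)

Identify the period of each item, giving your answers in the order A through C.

Match each age against the start–end ranges in the excerpt: A = 2064 Ma → Rhyacian (2300–2050); B = 791 Ma → Tonian (1000–720); C = 407 Ma → Devonian (419.2–358.9).

A — Rhyacian; B — Tonian; C — Devonian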